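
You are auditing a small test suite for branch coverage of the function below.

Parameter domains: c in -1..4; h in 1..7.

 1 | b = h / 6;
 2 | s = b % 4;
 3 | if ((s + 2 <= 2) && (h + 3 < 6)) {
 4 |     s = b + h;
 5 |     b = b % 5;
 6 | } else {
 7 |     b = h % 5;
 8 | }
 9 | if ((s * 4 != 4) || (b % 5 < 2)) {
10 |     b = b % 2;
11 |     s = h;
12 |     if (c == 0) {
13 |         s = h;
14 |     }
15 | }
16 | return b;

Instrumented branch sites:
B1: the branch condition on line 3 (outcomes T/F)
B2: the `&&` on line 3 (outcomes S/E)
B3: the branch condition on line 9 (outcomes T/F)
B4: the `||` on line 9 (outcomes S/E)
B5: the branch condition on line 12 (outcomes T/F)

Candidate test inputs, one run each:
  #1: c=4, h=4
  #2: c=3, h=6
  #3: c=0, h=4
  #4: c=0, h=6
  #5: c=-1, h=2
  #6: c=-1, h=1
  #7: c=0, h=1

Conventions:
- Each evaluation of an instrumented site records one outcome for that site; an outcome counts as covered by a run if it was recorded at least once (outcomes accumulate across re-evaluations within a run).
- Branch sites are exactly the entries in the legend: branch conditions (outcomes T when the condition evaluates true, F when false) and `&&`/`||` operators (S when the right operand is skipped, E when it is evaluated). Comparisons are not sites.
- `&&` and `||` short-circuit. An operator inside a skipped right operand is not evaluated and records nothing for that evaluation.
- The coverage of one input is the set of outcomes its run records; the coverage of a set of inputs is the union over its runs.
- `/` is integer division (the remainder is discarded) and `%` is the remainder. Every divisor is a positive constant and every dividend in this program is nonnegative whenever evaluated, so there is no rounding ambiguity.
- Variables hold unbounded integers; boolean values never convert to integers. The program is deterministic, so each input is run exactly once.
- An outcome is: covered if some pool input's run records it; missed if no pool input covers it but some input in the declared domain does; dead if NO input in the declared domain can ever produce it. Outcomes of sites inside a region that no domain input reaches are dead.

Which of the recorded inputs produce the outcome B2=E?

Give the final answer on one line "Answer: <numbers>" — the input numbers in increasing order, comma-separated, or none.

input #1 (c=4, h=4): produces B2=E
input #2 (c=3, h=6): does not produce B2=E
input #3 (c=0, h=4): produces B2=E
input #4 (c=0, h=6): does not produce B2=E
input #5 (c=-1, h=2): produces B2=E
input #6 (c=-1, h=1): produces B2=E
input #7 (c=0, h=1): produces B2=E

Answer: 1, 3, 5, 6, 7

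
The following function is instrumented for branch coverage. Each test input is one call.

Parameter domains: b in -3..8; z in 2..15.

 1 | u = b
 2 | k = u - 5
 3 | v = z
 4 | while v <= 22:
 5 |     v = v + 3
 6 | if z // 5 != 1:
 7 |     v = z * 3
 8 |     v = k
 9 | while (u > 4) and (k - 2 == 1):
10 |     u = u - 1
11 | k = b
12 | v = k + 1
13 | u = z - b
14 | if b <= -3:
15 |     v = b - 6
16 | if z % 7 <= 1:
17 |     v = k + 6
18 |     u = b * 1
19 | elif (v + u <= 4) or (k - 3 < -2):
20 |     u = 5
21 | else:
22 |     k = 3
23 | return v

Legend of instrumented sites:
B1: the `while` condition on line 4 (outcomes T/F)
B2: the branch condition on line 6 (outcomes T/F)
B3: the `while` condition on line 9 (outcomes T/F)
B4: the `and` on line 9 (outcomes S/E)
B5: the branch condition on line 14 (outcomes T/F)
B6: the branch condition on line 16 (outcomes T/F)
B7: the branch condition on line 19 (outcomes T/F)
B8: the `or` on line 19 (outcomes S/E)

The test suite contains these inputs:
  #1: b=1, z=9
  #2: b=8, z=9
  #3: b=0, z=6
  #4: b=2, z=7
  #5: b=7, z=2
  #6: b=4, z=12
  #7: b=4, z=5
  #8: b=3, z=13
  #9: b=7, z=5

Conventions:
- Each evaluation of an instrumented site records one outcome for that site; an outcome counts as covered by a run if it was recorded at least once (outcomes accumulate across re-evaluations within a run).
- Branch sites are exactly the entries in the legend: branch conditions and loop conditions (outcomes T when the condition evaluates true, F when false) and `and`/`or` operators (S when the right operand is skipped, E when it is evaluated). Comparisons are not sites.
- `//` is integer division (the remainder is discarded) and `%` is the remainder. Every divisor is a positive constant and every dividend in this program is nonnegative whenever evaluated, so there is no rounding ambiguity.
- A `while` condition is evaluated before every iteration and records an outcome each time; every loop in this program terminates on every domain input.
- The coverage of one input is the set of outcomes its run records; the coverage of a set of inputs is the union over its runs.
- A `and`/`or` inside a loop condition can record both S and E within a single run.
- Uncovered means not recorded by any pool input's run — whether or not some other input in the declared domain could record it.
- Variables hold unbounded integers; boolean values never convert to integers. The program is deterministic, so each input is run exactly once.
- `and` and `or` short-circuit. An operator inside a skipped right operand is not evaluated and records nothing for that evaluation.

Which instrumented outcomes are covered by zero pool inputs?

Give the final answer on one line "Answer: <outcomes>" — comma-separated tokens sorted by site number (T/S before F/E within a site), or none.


input #1, b=1, z=9: outcomes B1=T, B1=F, B2=F, B3=F, B4=S, B5=F, B6=F, B7=F, B8=E
input #2, b=8, z=9: outcomes B1=T, B1=F, B2=F, B3=T, B3=F, B4=S, B4=E, B5=F, B6=F, B7=F, B8=E
input #3, b=0, z=6: outcomes B1=T, B1=F, B2=F, B3=F, B4=S, B5=F, B6=F, B7=T, B8=E
input #4, b=2, z=7: outcomes B1=T, B1=F, B2=F, B3=F, B4=S, B5=F, B6=T
input #5, b=7, z=2: outcomes B1=T, B1=F, B2=T, B3=F, B4=E, B5=F, B6=F, B7=T, B8=S
input #6, b=4, z=12: outcomes B1=T, B1=F, B2=T, B3=F, B4=S, B5=F, B6=F, B7=F, B8=E
input #7, b=4, z=5: outcomes B1=T, B1=F, B2=F, B3=F, B4=S, B5=F, B6=F, B7=F, B8=E
input #8, b=3, z=13: outcomes B1=T, B1=F, B2=T, B3=F, B4=S, B5=F, B6=F, B7=F, B8=E
input #9, b=7, z=5: outcomes B1=T, B1=F, B2=F, B3=F, B4=E, B5=F, B6=F, B7=F, B8=E
union over the pool: B1=T, B1=F, B2=T, B2=F, B3=T, B3=F, B4=S, B4=E, B5=F, B6=T, B6=F, B7=T, B7=F, B8=S, B8=E
uncovered (1 of 16): B5=T
Answer: B5=T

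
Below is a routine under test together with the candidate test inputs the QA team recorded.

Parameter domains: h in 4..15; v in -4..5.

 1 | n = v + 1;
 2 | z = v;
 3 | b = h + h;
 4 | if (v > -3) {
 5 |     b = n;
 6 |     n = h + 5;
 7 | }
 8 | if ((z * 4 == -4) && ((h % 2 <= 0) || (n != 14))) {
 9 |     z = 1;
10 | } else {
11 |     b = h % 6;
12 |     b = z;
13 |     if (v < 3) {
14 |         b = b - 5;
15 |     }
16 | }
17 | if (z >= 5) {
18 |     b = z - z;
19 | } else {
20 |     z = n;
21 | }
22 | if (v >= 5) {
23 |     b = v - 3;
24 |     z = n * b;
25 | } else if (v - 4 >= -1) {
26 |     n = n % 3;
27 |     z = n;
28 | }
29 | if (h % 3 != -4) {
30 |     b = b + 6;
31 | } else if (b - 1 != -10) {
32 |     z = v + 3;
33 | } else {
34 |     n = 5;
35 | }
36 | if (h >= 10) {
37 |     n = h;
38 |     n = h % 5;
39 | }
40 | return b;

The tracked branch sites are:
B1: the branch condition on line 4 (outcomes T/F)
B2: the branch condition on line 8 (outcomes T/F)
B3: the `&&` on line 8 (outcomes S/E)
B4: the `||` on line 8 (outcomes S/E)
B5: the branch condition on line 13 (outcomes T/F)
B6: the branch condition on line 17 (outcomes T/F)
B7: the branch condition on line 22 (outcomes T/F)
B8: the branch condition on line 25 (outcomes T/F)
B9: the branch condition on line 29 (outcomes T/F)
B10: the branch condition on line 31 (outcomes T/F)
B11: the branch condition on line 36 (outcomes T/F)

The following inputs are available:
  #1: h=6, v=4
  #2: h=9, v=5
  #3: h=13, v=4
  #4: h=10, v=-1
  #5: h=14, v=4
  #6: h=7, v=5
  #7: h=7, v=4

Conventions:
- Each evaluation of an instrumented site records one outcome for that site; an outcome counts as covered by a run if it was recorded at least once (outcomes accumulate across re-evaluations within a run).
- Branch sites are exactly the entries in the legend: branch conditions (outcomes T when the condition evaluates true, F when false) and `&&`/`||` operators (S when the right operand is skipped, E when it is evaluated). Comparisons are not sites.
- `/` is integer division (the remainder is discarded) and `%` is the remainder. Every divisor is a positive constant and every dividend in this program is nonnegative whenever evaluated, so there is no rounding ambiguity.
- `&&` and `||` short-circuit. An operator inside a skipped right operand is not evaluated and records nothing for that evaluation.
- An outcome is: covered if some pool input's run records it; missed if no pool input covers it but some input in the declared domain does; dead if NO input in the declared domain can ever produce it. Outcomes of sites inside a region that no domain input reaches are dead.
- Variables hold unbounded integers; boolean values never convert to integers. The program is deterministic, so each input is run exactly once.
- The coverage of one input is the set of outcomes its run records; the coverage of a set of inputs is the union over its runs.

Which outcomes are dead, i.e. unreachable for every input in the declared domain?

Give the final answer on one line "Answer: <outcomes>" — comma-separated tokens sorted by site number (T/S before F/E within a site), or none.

checking every outcome against all 120 domain inputs:
  B9=F: zero occurrences over every domain input -> dead
  B10=T: zero occurrences over every domain input -> dead
  B10=F: zero occurrences over every domain input -> dead
  reachable outcomes have witnesses, e.g. B1=T (e.g. h=4, v=-2), B1=F (e.g. h=4, v=-4), B2=T (e.g. h=4, v=-1), B2=F (e.g. h=4, v=-4)

Answer: B9=F, B10=T, B10=F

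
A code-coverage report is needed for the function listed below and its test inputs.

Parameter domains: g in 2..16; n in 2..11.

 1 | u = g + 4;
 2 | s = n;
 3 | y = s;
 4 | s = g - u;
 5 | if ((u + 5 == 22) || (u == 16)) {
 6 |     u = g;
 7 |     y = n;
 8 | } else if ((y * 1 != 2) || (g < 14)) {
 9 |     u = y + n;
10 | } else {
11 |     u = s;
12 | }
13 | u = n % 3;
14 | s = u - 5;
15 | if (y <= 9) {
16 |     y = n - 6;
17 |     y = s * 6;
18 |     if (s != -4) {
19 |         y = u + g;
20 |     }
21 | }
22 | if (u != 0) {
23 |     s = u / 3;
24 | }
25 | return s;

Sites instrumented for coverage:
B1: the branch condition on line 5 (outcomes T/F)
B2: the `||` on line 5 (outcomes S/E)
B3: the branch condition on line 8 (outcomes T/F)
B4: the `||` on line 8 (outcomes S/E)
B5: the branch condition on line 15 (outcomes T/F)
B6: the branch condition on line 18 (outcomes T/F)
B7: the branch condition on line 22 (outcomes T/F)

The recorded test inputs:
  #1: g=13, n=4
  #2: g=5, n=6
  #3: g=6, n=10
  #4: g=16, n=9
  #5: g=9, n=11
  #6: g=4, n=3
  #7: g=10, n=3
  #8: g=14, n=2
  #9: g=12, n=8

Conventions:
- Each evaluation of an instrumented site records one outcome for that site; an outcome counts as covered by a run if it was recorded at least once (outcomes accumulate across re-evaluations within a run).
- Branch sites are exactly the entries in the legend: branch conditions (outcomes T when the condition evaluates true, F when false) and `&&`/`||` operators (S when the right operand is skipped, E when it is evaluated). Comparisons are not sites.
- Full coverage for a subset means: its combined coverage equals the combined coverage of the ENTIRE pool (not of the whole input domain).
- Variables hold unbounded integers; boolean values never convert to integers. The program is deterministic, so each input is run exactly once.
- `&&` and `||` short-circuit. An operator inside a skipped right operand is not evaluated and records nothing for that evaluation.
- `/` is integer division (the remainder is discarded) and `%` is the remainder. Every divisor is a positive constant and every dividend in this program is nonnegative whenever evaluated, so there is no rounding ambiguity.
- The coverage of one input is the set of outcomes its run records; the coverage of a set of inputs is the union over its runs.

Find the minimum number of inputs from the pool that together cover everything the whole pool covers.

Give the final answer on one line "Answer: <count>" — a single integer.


test 1 (g=13, n=4) hits B1=T, B2=S, B5=T, B6=F, B7=T
test 2 (g=5, n=6) hits B1=F, B2=E, B3=T, B4=S, B5=T, B6=T, B7=F
test 3 (g=6, n=10) hits B1=F, B2=E, B3=T, B4=S, B5=F, B7=T
test 4 (g=16, n=9) hits B1=F, B2=E, B3=T, B4=S, B5=T, B6=T, B7=F
test 5 (g=9, n=11) hits B1=F, B2=E, B3=T, B4=S, B5=F, B7=T
test 6 (g=4, n=3) hits B1=F, B2=E, B3=T, B4=S, B5=T, B6=T, B7=F
test 7 (g=10, n=3) hits B1=F, B2=E, B3=T, B4=S, B5=T, B6=T, B7=F
test 8 (g=14, n=2) hits B1=F, B2=E, B3=F, B4=E, B5=T, B6=T, B7=T
test 9 (g=12, n=8) hits B1=T, B2=E, B5=T, B6=T, B7=T
union over all inputs: B1=T, B1=F, B2=S, B2=E, B3=T, B3=F, B4=S, B4=E, B5=T, B5=F, B6=T, B6=F, B7=T, B7=F (14 outcomes)
no size-1 subset reaches all 14 outcomes (best union: 7/14)
no size-2 subset reaches all 14 outcomes (best union: 11/14)
no size-3 subset reaches all 14 outcomes (best union: 13/14)
inputs {1, 2, 3, 8} (size 4) cover everything; no size-4 subset with a lexicographically smaller index list covers all 14
Answer: 4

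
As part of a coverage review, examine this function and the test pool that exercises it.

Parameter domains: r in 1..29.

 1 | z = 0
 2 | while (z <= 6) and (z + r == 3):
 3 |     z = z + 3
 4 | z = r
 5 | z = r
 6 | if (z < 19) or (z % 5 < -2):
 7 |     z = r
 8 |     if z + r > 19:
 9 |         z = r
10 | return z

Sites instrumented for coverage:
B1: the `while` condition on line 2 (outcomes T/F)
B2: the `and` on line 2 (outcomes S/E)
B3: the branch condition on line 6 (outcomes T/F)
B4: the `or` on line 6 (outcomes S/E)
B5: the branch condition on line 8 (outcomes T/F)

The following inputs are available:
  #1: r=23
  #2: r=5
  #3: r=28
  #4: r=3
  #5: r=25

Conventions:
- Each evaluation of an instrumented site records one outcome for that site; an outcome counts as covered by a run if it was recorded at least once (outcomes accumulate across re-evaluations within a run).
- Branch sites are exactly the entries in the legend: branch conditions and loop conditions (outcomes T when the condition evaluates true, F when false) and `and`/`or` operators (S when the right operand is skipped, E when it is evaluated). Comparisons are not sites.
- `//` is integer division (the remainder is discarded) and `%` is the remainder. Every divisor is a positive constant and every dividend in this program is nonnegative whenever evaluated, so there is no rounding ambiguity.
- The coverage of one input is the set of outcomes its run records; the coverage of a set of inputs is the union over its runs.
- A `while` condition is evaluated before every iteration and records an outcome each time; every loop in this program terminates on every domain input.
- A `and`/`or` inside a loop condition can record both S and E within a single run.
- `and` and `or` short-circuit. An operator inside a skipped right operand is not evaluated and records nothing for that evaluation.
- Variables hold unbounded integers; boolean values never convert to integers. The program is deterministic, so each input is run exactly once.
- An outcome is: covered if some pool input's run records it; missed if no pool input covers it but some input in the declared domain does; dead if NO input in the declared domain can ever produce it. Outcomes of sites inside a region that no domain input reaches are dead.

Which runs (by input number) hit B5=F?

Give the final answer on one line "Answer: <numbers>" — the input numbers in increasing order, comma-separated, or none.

input #1 (r=23): does not record B5=F
input #2 (r=5): records B5=F
input #3 (r=28): does not record B5=F
input #4 (r=3): records B5=F
input #5 (r=25): does not record B5=F

Answer: 2, 4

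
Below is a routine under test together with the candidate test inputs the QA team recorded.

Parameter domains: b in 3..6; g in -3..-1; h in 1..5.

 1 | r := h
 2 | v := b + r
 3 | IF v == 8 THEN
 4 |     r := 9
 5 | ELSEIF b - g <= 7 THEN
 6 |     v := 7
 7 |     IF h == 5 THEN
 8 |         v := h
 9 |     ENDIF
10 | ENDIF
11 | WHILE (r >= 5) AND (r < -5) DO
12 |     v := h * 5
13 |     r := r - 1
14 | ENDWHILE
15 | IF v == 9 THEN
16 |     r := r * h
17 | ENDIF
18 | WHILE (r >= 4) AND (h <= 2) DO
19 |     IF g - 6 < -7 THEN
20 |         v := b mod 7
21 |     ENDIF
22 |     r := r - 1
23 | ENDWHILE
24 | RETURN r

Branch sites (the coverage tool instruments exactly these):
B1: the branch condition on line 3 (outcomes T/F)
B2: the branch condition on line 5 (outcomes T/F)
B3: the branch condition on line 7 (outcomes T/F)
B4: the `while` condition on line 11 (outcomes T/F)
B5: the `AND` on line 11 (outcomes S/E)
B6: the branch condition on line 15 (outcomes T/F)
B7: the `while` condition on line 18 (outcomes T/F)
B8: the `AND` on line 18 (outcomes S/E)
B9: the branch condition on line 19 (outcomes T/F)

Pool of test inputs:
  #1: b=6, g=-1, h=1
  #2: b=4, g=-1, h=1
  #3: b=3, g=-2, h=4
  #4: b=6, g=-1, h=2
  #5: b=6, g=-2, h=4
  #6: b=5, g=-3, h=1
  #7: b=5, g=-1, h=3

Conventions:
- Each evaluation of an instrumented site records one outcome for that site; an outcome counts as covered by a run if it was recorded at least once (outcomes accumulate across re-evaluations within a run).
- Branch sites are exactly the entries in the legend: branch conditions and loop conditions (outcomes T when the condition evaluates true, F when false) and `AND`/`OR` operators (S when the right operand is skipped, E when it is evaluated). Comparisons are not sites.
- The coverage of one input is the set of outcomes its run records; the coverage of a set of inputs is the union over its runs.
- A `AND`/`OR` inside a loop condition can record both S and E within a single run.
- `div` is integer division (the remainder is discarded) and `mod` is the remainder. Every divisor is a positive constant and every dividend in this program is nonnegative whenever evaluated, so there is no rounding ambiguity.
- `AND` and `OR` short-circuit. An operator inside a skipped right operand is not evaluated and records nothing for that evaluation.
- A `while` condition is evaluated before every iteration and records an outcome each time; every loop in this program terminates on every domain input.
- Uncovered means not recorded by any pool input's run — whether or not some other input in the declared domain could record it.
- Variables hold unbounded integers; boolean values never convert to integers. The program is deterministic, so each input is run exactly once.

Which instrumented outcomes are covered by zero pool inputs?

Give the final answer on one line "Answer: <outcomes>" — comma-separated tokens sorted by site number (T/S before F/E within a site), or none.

input #1 (b=6, g=-1, h=1): covers B1=F, B2=T, B3=F, B4=F, B5=S, B6=F, B7=F, B8=S
input #2 (b=4, g=-1, h=1): covers B1=F, B2=T, B3=F, B4=F, B5=S, B6=F, B7=F, B8=S
input #3 (b=3, g=-2, h=4): covers B1=F, B2=T, B3=F, B4=F, B5=S, B6=F, B7=F, B8=E
input #4 (b=6, g=-1, h=2): covers B1=T, B4=F, B5=E, B6=F, B7=T, B7=F, B8=S, B8=E, B9=F
input #5 (b=6, g=-2, h=4): covers B1=F, B2=F, B4=F, B5=S, B6=F, B7=F, B8=E
input #6 (b=5, g=-3, h=1): covers B1=F, B2=F, B4=F, B5=S, B6=F, B7=F, B8=S
input #7 (b=5, g=-1, h=3): covers B1=T, B4=F, B5=E, B6=F, B7=F, B8=E
union over the pool: B1=T, B1=F, B2=T, B2=F, B3=F, B4=F, B5=S, B5=E, B6=F, B7=T, B7=F, B8=S, B8=E, B9=F
uncovered (4 of 18): B3=T, B4=T, B6=T, B9=T

Answer: B3=T, B4=T, B6=T, B9=T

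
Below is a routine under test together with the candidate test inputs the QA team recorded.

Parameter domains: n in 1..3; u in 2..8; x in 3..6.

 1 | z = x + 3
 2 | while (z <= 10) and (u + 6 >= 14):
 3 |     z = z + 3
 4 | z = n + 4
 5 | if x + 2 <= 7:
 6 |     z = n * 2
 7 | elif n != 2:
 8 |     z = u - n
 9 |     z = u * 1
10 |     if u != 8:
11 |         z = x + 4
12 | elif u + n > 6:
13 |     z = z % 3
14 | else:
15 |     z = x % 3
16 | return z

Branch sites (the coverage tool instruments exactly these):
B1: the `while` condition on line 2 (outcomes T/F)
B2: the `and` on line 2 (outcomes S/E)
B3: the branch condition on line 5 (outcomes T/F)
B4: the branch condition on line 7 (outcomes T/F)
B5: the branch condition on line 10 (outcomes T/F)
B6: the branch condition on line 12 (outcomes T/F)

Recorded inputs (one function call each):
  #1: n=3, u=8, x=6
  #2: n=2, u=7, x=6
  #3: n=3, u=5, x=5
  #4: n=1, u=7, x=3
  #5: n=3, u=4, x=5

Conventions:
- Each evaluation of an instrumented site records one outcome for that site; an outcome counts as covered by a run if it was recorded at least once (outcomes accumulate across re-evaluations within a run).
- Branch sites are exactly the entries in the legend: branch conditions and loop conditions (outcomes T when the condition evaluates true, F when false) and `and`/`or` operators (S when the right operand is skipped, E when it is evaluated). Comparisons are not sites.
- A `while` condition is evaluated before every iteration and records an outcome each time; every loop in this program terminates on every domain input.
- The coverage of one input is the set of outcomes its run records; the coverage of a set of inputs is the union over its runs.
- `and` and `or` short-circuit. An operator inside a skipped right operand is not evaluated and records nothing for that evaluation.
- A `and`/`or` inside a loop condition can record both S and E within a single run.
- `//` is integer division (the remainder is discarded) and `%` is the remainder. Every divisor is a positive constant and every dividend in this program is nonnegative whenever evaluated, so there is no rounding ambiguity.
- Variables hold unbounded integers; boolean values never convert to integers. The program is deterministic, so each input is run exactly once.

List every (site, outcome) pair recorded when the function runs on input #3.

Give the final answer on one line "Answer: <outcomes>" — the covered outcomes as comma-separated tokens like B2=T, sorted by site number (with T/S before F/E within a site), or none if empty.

Tracing the run of input #3 (n=3, u=5, x=5):
  B2->E, B1->F, B3->T
deduplicating events, the covered set is: B1=F, B2=E, B3=T

Answer: B1=F, B2=E, B3=T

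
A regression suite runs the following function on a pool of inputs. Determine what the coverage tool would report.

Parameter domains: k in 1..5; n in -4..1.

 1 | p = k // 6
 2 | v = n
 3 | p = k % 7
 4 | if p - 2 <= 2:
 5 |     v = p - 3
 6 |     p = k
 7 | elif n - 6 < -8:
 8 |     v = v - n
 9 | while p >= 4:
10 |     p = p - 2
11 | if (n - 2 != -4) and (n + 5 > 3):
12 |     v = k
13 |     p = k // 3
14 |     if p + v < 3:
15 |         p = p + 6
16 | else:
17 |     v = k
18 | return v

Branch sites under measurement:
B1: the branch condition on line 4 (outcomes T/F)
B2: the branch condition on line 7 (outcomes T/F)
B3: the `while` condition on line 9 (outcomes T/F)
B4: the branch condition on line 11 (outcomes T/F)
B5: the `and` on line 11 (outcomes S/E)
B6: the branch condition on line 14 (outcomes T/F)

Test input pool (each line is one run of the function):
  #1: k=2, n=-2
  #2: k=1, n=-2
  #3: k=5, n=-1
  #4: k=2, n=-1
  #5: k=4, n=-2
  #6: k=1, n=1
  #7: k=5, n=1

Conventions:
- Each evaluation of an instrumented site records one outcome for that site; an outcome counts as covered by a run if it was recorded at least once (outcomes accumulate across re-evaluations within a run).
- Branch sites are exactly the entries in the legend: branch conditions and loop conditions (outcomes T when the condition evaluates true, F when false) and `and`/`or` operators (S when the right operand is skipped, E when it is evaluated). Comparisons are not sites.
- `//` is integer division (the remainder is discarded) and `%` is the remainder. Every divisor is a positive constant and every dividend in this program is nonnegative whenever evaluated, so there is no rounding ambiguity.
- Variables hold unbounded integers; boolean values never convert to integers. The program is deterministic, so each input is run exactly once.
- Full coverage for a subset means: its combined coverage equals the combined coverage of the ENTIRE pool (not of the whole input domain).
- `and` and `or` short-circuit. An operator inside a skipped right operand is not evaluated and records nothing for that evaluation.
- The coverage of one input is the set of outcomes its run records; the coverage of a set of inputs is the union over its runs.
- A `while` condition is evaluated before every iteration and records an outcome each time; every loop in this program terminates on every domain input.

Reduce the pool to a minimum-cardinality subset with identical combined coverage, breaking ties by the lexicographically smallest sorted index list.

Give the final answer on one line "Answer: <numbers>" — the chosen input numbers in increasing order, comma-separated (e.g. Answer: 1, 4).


input #1, k=2, n=-2: events B1->T, B3->F, B5->S, B4->F; outcomes B1=T, B3=F, B4=F, B5=S
input #2, k=1, n=-2: events B1->T, B3->F, B5->S, B4->F; outcomes B1=T, B3=F, B4=F, B5=S
input #3, k=5, n=-1: events B1->F, B2->F, B3->T, B3->F, B5->E, B4->T, B6->F; outcomes B1=F, B2=F, B3=T, B3=F, B4=T, B5=E, B6=F
input #4, k=2, n=-1: events B1->T, B3->F, B5->E, B4->T, B6->T; outcomes B1=T, B3=F, B4=T, B5=E, B6=T
input #5, k=4, n=-2: events B1->T, B3->T, B3->F, B5->S, B4->F; outcomes B1=T, B3=T, B3=F, B4=F, B5=S
input #6, k=1, n=1: events B1->T, B3->F, B5->E, B4->T, B6->T; outcomes B1=T, B3=F, B4=T, B5=E, B6=T
input #7, k=5, n=1: events B1->F, B2->F, B3->T, B3->F, B5->E, B4->T, B6->F; outcomes B1=F, B2=F, B3=T, B3=F, B4=T, B5=E, B6=F
together the pool reaches 11 outcomes: B1=T, B1=F, B2=F, B3=T, B3=F, B4=T, B4=F, B5=S, B5=E, B6=T, B6=F
checked all size-1 subsets: none covers 11 outcomes (max 7/11)
checked all size-2 subsets: none covers 11 outcomes (max 10/11)
size 3: inputs {1, 3, 4} cover all 11 outcomes, and no lexicographically smaller subset of this size does
Answer: 1, 3, 4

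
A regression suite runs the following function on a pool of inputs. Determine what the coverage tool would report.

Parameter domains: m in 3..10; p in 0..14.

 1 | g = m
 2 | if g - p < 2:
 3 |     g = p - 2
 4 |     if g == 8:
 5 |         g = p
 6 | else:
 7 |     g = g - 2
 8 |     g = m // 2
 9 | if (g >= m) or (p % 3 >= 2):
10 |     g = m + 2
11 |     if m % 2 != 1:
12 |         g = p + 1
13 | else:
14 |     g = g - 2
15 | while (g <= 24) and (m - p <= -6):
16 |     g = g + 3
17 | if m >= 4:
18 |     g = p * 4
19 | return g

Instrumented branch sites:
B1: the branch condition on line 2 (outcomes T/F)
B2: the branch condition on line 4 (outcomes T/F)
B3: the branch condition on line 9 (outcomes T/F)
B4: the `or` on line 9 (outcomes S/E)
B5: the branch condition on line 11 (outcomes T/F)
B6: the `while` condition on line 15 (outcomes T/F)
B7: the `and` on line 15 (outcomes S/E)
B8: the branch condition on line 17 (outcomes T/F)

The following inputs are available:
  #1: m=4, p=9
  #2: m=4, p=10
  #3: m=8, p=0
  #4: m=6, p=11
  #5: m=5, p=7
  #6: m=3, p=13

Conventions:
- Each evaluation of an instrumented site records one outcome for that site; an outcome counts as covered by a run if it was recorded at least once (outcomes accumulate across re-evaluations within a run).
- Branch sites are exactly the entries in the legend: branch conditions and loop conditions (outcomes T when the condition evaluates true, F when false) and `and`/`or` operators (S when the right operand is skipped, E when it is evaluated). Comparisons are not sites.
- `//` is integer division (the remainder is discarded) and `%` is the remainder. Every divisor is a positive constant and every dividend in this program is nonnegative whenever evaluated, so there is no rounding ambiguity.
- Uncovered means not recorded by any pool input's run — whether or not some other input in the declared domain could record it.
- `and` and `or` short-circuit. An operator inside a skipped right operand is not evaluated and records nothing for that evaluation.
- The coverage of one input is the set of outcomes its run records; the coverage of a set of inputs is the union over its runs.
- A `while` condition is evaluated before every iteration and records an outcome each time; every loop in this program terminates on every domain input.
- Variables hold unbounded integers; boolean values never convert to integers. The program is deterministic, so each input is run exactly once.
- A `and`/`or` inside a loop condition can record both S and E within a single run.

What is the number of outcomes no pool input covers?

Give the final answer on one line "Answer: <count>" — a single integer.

test 1 (m=4, p=9) fires B1->T, B2->F, B4->S, B3->T, B5->T, B7->E, B6->F, B8->T; hits B1=T, B2=F, B3=T, B4=S, B5=T, B6=F, B7=E, B8=T
test 2 (m=4, p=10) fires B1->T, B2->T, B4->S, B3->T, B5->T, B7->E, B6->T, B7->E, B6->T, B7->E, B6->T, B7->E, B6->T, B7->E, ...; hits B1=T, B2=T, B3=T, B4=S, B5=T, B6=T, B6=F, B7=S, B7=E, B8=T
test 3 (m=8, p=0) fires B1->F, B4->E, B3->F, B7->E, B6->F, B8->T; hits B1=F, B3=F, B4=E, B6=F, B7=E, B8=T
test 4 (m=6, p=11) fires B1->T, B2->F, B4->S, B3->T, B5->T, B7->E, B6->F, B8->T; hits B1=T, B2=F, B3=T, B4=S, B5=T, B6=F, B7=E, B8=T
test 5 (m=5, p=7) fires B1->T, B2->F, B4->S, B3->T, B5->F, B7->E, B6->F, B8->T; hits B1=T, B2=F, B3=T, B4=S, B5=F, B6=F, B7=E, B8=T
test 6 (m=3, p=13) fires B1->T, B2->F, B4->S, B3->T, B5->F, B7->E, B6->T, B7->E, B6->T, B7->E, B6->T, B7->E, B6->T, B7->E, ...; hits B1=T, B2=F, B3=T, B4=S, B5=F, B6=T, B6=F, B7=S, B7=E, B8=F
union over the pool: B1=T, B1=F, B2=T, B2=F, B3=T, B3=F, B4=S, B4=E, B5=T, B5=F, B6=T, B6=F, B7=S, B7=E, B8=T, B8=F
uncovered (0 of 16): none

Answer: 0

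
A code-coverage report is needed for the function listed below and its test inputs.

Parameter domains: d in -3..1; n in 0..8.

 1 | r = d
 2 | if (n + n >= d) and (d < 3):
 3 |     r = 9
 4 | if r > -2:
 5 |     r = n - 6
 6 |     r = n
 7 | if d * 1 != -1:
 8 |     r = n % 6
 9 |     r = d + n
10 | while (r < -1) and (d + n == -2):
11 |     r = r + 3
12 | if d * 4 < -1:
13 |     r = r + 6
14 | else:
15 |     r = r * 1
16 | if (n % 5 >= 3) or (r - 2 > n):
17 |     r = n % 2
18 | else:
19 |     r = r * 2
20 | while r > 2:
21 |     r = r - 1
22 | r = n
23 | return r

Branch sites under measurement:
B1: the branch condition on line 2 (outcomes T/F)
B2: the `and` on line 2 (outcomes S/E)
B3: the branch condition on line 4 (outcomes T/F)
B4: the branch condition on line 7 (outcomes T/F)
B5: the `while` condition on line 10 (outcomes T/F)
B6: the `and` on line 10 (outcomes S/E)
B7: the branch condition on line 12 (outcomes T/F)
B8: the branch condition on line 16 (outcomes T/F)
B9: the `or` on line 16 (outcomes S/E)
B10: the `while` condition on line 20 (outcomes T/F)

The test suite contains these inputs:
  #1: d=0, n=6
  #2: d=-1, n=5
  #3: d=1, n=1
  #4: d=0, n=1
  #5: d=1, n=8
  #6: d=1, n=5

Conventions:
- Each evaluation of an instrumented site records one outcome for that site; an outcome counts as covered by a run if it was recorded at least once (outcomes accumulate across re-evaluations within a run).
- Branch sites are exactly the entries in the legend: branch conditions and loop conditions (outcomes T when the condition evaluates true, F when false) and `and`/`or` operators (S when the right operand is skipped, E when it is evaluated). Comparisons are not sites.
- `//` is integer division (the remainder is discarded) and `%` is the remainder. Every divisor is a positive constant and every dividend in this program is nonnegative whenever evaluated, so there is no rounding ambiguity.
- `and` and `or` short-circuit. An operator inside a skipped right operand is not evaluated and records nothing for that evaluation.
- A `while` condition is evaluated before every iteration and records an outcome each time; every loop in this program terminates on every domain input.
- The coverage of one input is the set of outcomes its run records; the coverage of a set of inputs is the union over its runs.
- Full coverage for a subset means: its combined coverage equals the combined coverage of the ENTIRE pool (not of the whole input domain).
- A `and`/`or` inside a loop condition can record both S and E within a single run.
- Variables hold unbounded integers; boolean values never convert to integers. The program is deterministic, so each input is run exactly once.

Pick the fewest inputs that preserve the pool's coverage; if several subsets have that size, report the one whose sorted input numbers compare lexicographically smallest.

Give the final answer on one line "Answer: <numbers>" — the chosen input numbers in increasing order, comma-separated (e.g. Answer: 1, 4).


#1 (d=0, n=6) -> covered: B1=T, B2=E, B3=T, B4=T, B5=F, B6=S, B7=F, B8=F, B9=E, B10=T, B10=F
#2 (d=-1, n=5) -> covered: B1=T, B2=E, B3=T, B4=F, B5=F, B6=S, B7=T, B8=T, B9=E, B10=F
#3 (d=1, n=1) -> covered: B1=T, B2=E, B3=T, B4=T, B5=F, B6=S, B7=F, B8=F, B9=E, B10=T, B10=F
#4 (d=0, n=1) -> covered: B1=T, B2=E, B3=T, B4=T, B5=F, B6=S, B7=F, B8=F, B9=E, B10=F
#5 (d=1, n=8) -> covered: B1=T, B2=E, B3=T, B4=T, B5=F, B6=S, B7=F, B8=T, B9=S, B10=F
#6 (d=1, n=5) -> covered: B1=T, B2=E, B3=T, B4=T, B5=F, B6=S, B7=F, B8=F, B9=E, B10=T, B10=F
pool-wide coverage (15 outcomes): B1=T, B2=E, B3=T, B4=T, B4=F, B5=F, B6=S, B7=T, B7=F, B8=T, B8=F, B9=S, B9=E, B10=T, B10=F
size 1 is not enough: best union over all size-1 subsets is 11/15
size 2 is not enough: best union over all size-2 subsets is 14/15
inputs {1, 2, 5} (size 3) cover everything; no size-3 subset with a lexicographically smaller index list covers all 15
Answer: 1, 2, 5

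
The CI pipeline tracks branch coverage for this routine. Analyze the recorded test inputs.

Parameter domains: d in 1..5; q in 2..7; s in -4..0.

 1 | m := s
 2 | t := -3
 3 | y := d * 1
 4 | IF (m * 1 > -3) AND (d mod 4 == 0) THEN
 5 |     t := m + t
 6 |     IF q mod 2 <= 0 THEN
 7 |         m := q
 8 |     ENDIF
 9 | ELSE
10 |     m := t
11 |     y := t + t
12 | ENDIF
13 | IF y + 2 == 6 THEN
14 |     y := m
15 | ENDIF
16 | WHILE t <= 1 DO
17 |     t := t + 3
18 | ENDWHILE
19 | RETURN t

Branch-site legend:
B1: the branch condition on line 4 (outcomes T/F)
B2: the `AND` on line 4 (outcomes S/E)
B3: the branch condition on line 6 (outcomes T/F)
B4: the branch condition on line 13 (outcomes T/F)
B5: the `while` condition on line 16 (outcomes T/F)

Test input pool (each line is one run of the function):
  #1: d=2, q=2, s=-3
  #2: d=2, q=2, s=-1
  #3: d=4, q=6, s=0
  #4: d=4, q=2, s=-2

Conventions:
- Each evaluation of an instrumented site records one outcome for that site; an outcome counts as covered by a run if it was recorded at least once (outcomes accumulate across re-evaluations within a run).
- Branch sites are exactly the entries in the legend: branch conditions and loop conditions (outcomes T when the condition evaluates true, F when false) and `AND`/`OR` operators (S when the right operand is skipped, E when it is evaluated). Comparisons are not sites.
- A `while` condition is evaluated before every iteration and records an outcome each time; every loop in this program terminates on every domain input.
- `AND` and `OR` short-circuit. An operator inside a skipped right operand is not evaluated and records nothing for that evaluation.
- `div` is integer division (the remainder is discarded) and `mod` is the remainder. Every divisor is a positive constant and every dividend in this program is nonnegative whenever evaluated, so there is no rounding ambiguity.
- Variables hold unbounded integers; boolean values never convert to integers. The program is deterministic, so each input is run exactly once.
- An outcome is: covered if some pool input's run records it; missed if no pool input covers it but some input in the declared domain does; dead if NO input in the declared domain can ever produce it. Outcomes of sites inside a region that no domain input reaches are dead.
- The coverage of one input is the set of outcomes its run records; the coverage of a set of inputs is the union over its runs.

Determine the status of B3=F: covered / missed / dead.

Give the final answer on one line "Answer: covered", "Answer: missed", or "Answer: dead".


no pool input records B3=F
but domain input (d=4, q=3, s=-2) does record it -> reachable, so missed
Answer: missed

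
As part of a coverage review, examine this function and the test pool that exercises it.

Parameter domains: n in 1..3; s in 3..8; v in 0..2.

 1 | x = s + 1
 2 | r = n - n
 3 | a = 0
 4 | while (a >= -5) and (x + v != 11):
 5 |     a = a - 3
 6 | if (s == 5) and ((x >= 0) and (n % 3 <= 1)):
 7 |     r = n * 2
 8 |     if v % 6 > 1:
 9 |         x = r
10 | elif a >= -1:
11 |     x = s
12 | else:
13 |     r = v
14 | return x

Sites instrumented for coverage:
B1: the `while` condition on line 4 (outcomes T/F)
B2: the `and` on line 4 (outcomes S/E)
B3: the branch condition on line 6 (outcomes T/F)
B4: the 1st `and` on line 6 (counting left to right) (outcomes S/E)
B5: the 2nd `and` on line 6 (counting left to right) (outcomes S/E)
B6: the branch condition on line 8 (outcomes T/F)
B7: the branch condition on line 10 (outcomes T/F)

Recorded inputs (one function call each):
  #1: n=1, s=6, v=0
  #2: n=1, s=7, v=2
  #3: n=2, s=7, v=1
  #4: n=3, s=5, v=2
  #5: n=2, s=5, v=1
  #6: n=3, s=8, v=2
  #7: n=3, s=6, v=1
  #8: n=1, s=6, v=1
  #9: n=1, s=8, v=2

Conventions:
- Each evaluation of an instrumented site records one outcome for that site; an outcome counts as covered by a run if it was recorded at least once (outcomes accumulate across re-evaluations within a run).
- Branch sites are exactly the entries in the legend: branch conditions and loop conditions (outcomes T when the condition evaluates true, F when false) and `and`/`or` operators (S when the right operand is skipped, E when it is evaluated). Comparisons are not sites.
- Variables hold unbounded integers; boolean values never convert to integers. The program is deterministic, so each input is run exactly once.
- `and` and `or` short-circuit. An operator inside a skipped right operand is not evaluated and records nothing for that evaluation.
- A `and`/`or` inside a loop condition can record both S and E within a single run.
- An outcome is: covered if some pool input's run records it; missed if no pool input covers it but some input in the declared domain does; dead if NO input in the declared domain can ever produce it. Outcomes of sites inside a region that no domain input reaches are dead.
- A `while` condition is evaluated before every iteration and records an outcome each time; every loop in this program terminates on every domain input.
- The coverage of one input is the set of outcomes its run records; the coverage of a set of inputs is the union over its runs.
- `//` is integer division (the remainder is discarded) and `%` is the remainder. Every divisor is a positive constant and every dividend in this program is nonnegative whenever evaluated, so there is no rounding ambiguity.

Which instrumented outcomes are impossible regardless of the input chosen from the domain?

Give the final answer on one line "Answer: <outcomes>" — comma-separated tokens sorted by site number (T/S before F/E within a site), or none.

sweeping the full domain (54 inputs) for each outcome:
  B5=S: no domain input ever produces it -> dead
  reachable outcomes have witnesses, e.g. B1=T (e.g. n=1, s=3, v=0), B1=F (e.g. n=1, s=3, v=0), B2=S (e.g. n=1, s=3, v=0), B2=E (e.g. n=1, s=3, v=0)

Answer: B5=S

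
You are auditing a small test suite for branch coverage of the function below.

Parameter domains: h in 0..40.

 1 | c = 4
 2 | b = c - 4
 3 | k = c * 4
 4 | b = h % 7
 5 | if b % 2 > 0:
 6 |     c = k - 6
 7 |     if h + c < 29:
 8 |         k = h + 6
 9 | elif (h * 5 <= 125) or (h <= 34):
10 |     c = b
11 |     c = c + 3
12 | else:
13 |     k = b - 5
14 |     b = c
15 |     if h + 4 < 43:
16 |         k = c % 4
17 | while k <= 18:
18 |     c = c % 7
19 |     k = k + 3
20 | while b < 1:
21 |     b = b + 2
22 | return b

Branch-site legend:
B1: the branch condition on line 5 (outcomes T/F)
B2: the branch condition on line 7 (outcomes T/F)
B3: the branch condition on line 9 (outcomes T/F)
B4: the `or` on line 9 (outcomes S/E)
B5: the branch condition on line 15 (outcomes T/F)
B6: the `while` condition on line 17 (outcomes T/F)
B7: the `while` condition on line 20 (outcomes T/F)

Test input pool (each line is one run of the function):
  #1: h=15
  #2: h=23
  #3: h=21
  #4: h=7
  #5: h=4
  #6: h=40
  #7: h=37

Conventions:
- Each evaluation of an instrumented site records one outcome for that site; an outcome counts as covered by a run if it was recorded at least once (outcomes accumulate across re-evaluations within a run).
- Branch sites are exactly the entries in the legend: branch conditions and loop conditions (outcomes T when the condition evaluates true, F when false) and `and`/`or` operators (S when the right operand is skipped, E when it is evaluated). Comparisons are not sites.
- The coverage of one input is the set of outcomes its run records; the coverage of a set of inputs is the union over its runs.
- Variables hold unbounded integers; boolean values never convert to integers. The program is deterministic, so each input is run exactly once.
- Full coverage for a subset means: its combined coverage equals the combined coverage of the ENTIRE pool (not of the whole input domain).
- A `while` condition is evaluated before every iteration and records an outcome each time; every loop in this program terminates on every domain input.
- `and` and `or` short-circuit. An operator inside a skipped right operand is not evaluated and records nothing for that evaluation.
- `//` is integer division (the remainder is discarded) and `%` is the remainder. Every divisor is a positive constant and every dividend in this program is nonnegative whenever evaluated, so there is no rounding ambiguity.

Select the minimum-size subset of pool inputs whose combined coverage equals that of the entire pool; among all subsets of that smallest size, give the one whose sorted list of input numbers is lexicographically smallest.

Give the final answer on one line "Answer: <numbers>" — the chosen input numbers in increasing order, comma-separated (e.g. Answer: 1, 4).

test 1 (h=15) fires B1->T, B2->T, B6->F, B7->F; hits B1=T, B2=T, B6=F, B7=F
test 2 (h=23) fires B1->F, B4->S, B3->T, B6->T, B6->F, B7->F; hits B1=F, B3=T, B4=S, B6=T, B6=F, B7=F
test 3 (h=21) fires B1->F, B4->S, B3->T, B6->T, B6->F, B7->T, B7->F; hits B1=F, B3=T, B4=S, B6=T, B6=F, B7=T, B7=F
test 4 (h=7) fires B1->F, B4->S, B3->T, B6->T, B6->F, B7->T, B7->F; hits B1=F, B3=T, B4=S, B6=T, B6=F, B7=T, B7=F
test 5 (h=4) fires B1->F, B4->S, B3->T, B6->T, B6->F, B7->F; hits B1=F, B3=T, B4=S, B6=T, B6=F, B7=F
test 6 (h=40) fires B1->T, B2->F, B6->T, B6->F, B7->F; hits B1=T, B2=F, B6=T, B6=F, B7=F
test 7 (h=37) fires B1->F, B4->E, B3->F, B5->T, B6->T, B6->T, B6->T, B6->T, B6->T, B6->T, B6->T, B6->F, B7->F; hits B1=F, B3=F, B4=E, B5=T, B6=T, B6=F, B7=F
pool-wide coverage (13 outcomes): B1=T, B1=F, B2=T, B2=F, B3=T, B3=F, B4=S, B4=E, B5=T, B6=T, B6=F, B7=T, B7=F
size 1 is not enough: best union over all size-1 subsets is 7/13
size 2 is not enough: best union over all size-2 subsets is 10/13
size 3 is not enough: best union over all size-3 subsets is 12/13
size 4: inputs {1, 3, 6, 7} cover all 13 outcomes, and no lexicographically smaller subset of this size does

Answer: 1, 3, 6, 7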